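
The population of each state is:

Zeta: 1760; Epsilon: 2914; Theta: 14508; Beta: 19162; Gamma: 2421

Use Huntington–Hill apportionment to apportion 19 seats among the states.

With divisor 2150: modified quotas Zeta 0.819, Epsilon 1.355, Theta 6.748, Beta 8.913, Gamma 1.126.
Geometric-mean thresholds: Zeta (min 1), Epsilon √(1·2)=1.414, Theta √(6·7)=6.481, Beta √(8·9)=8.485, Gamma √(1·2)=1.414.
Each quota rounded against its threshold gives Zeta 1, Epsilon 1, Theta 7, Beta 9, Gamma 1 (total 19).

Zeta=1, Epsilon=1, Theta=7, Beta=9, Gamma=1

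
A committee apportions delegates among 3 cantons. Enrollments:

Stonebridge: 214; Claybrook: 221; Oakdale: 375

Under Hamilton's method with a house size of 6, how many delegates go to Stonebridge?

Standard divisor: 810 ÷ 6 = 135.
Standard quotas: Stonebridge 1.585, Claybrook 1.637, Oakdale 2.778.
Lower quotas: Stonebridge 1, Claybrook 1, Oakdale 2 (sum 4, leaving 2 seats).
Remainders in descending order: Oakdale 0.778, Claybrook 0.637, Stonebridge 0.585.
The surplus seats go to Oakdale, Claybrook.
Stonebridge receives 1.

1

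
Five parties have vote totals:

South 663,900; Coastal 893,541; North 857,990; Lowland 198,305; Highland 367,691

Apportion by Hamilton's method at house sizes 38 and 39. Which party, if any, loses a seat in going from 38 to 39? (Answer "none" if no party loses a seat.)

At 38 seats: South 8, Coastal 11, North 11, Lowland 3, Highland 5.
At 39 seats: South 9, Coastal 12, North 11, Lowland 2, Highland 5.
Lowland drops from 3 to 2.

Lowland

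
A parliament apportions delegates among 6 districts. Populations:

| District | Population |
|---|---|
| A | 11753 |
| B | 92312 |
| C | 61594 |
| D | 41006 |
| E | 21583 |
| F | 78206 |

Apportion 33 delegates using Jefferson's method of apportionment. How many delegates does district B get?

10

Standard divisor 306454/33 ≈ 9286.485; standard quotas: A 1.266, B 9.940, C 6.633, D 4.416, E 2.324, F 8.421.
Rounding down gives 1, 9, 6, 4, 2, 8 = 30 seats, so the divisor must be adjusted.
With modified divisor 8500: modified quotas A 1.383, B 10.860, C 7.246, D 4.824, E 2.539, F 9.201.
Rounding down: A 1, B 10, C 7, D 4, E 2, F 9 (total 33).
B receives 10.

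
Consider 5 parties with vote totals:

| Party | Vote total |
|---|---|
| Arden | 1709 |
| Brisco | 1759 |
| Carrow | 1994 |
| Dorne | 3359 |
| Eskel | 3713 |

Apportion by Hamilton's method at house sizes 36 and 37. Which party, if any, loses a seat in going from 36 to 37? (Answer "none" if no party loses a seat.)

none

At 36 seats: Arden 5, Brisco 5, Carrow 6, Dorne 9, Eskel 11.
At 37 seats: Arden 5, Brisco 5, Carrow 6, Dorne 10, Eskel 11.
No party's allocation decreased.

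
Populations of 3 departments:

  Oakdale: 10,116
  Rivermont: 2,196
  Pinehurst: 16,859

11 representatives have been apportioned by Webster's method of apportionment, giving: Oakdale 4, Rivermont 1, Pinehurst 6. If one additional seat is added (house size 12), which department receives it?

Priority for the next seat is population ÷ (current seats + 0.5).
Priorities: Oakdale 2248.000, Rivermont 1464.000, Pinehurst 2593.692.
Highest priority: Pinehurst.

Pinehurst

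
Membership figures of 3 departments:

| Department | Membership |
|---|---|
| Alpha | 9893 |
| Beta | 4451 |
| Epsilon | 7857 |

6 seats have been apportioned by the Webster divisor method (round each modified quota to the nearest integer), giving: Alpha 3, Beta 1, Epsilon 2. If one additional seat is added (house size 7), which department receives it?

Priority for the next seat is population ÷ (current seats + 0.5).
Priorities: Alpha 2826.571, Beta 2967.333, Epsilon 3142.800.
Highest priority: Epsilon.

Epsilon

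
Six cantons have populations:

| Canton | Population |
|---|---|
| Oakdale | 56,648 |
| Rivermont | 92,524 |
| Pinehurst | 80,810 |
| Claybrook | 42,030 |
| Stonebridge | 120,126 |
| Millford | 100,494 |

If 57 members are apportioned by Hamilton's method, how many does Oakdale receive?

The standard divisor is 492632/57 ≈ 8642.667.
Standard quotas: Oakdale 6.5545, Rivermont 10.7055, Pinehurst 9.3501, Claybrook 4.8631, Stonebridge 13.8992, Millford 11.6277.
Lower quotas: Oakdale 6, Rivermont 10, Pinehurst 9, Claybrook 4, Stonebridge 13, Millford 11 (sum 53, leaving 4 seats).
Remainders in descending order: Stonebridge 0.8992, Claybrook 0.8631, Rivermont 0.7055, Millford 0.6277, Oakdale 0.5545, Pinehurst 0.3501.
The surplus seats go to Stonebridge, Claybrook, Rivermont, Millford.
Oakdale receives 6.

6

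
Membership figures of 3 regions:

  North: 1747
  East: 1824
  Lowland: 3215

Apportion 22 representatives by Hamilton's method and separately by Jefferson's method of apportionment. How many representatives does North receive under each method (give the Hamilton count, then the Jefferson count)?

6 and 5

Hamilton: North 6, East 6, Lowland 10.
Jefferson: North 5, East 6, Lowland 11.
North gets 6 under Hamilton and 5 under Jefferson.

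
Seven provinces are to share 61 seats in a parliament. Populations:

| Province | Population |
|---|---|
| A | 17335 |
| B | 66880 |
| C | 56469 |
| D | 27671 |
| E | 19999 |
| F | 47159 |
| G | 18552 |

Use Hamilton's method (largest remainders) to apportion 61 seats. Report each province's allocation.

Standard divisor: 254065 ÷ 61 = 4165.
Standard quotas: A 4.1621, B 16.0576, C 13.5580, D 6.6437, E 4.8017, F 11.3227, G 4.4543.
Lower quotas: A 4, B 16, C 13, D 6, E 4, F 11, G 4 (sum 58, leaving 3 seats).
Remainders in descending order: E 0.8017, D 0.6437, C 0.5580, G 0.4543, F 0.3227, A 0.1621, B 0.0576.
Largest remainders: E, D, C receive the extra seats.

A=4, B=16, C=14, D=7, E=5, F=11, G=4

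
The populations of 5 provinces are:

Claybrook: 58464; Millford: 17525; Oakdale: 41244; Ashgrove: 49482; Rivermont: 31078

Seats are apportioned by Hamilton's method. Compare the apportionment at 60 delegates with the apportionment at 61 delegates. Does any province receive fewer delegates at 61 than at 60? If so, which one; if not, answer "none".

At 60 seats: Claybrook 18, Millford 5, Oakdale 13, Ashgrove 15, Rivermont 9.
At 61 seats: Claybrook 18, Millford 5, Oakdale 13, Ashgrove 15, Rivermont 10.
No province's allocation decreased.

none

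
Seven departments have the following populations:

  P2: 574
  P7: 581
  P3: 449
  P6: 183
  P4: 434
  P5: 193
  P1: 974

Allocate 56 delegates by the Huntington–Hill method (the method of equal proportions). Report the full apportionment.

P2 10, P7 10, P3 7, P6 3, P4 7, P5 3, P1 16

With divisor 60.3: modified quotas P2 9.519, P7 9.635, P3 7.446, P6 3.035, P4 7.197, P5 3.201, P1 16.153.
Geometric-mean thresholds: P2 √(9·10)=9.487, P7 √(9·10)=9.487, P3 √(7·8)=7.483, P6 √(3·4)=3.464, P4 √(7·8)=7.483, P5 √(3·4)=3.464, P1 √(16·17)=16.492.
Each quota rounded against its threshold gives P2 10, P7 10, P3 7, P6 3, P4 7, P5 3, P1 16 (total 56).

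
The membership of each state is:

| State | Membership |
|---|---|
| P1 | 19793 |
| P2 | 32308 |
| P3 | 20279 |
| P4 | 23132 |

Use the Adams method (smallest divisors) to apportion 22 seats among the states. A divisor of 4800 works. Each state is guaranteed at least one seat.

P1=5; P2=7; P3=5; P4=5

With modified divisor 4800: modified quotas P1 4.124, P2 6.731, P3 4.225, P4 4.819.
Rounding up: P1 5, P2 7, P3 5, P4 5 (total 22).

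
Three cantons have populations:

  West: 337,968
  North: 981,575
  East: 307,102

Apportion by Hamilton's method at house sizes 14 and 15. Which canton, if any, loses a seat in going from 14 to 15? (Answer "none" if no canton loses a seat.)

At 14 seats: West 3, North 8, East 3.
At 15 seats: West 3, North 9, East 3.
No canton's allocation decreased.

none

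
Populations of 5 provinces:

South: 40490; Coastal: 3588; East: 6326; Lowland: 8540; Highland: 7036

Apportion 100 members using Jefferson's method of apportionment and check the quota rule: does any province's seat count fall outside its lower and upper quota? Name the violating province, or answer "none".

South

Standard quotas: South 61.367, Coastal 5.438, East 9.588, Lowland 12.943, Highland 10.664.
Jefferson allocation: South 63, Coastal 5, East 9, Lowland 13, Highland 10.
South has quota 61.367 (lower 61, upper 62) but receives 63 — outside the quota interval.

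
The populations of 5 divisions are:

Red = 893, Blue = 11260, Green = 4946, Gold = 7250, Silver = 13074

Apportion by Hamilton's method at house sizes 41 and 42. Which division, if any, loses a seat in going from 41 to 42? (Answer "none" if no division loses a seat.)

Green

At 41 seats: Red 1, Blue 12, Green 6, Gold 8, Silver 14.
At 42 seats: Red 1, Blue 13, Green 5, Gold 8, Silver 15.
Green drops from 6 to 5.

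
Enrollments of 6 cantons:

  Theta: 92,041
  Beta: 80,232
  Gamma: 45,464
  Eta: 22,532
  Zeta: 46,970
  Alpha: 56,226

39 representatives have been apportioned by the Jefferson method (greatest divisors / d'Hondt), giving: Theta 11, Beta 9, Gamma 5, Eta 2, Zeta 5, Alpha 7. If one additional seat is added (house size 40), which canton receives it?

Beta

Priority for the next seat is population ÷ (current seats + 1).
Priorities: Theta 7670.083, Beta 8023.200, Gamma 7577.333, Eta 7510.667, Zeta 7828.333, Alpha 7028.250.
Highest priority: Beta.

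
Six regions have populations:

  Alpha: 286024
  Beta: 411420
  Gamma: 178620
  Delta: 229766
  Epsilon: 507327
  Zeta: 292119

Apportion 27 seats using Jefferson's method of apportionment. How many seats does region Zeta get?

4

Standard divisor 1905276/27 ≈ 70565.778; standard quotas: Alpha 4.053, Beta 5.830, Gamma 2.531, Delta 3.256, Epsilon 7.189, Zeta 4.140.
Rounding down gives 4, 5, 2, 3, 7, 4 = 25 seats, so the divisor must be adjusted.
With modified divisor 61500: modified quotas Alpha 4.651, Beta 6.690, Gamma 2.904, Delta 3.736, Epsilon 8.249, Zeta 4.750.
Rounding down: Alpha 4, Beta 6, Gamma 2, Delta 3, Epsilon 8, Zeta 4 (total 27).
Zeta receives 4.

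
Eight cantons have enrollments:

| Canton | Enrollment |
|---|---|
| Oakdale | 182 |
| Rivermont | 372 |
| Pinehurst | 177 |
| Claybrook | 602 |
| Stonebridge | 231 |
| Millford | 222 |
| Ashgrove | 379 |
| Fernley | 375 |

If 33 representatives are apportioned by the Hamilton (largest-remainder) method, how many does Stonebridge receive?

3

Total 2540; standard divisor 2540/33 ≈ 76.97.
Standard quotas: Oakdale 2.365, Rivermont 4.833, Pinehurst 2.300, Claybrook 7.821, Stonebridge 3.001, Millford 2.884, Ashgrove 4.924, Fernley 4.872.
Lower quotas: Oakdale 2, Rivermont 4, Pinehurst 2, Claybrook 7, Stonebridge 3, Millford 2, Ashgrove 4, Fernley 4 (sum 28, leaving 5 seats).
Remainders in descending order: Ashgrove 0.924, Millford 0.884, Fernley 0.872, Rivermont 0.833, Claybrook 0.821, Oakdale 0.365, Pinehurst 0.300, Stonebridge 0.001.
Largest remainders: Ashgrove, Millford, Fernley, Rivermont, Claybrook receive the extra seats.
Stonebridge receives 3.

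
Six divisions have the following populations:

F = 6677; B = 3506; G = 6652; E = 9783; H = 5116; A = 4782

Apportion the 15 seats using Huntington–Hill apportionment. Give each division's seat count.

F 3; B 1; G 3; E 4; H 2; A 2

With divisor 2597: modified quotas F 2.571, B 1.350, G 2.561, E 3.767, H 1.970, A 1.841.
Geometric-mean thresholds: F √(2·3)=2.449, B √(1·2)=1.414, G √(2·3)=2.449, E √(3·4)=3.464, H √(1·2)=1.414, A √(1·2)=1.414.
Each quota rounded against its threshold gives F 3, B 1, G 3, E 4, H 2, A 2 (total 15).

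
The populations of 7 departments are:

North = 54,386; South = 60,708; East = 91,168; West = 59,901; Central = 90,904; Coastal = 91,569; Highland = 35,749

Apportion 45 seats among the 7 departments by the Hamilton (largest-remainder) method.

North: 5, South: 6, East: 8, West: 6, Central: 8, Coastal: 9, Highland: 3

Standard divisor: 484385 ÷ 45 ≈ 10764.111.
Standard quotas: North 5.0525, South 5.6399, East 8.4696, West 5.5649, Central 8.4451, Coastal 8.5069, Highland 3.3211.
Lower quotas: North 5, South 5, East 8, West 5, Central 8, Coastal 8, Highland 3 (sum 42, leaving 3 seats).
Remainders in descending order: South 0.6399, West 0.5649, Coastal 0.5069, East 0.4696, Central 0.4451, Highland 0.3211, North 0.0525.
The surplus seats go to South, West, Coastal.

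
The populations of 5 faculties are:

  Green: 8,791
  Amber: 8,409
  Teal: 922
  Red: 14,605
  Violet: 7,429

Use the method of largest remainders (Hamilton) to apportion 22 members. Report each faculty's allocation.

The standard divisor is 40156/22 ≈ 1825.273.
Standard quotas: Green 4.8163, Amber 4.6070, Teal 0.5051, Red 8.0015, Violet 4.0701.
Lower quotas: Green 4, Amber 4, Teal 0, Red 8, Violet 4 (sum 20, leaving 2 seats).
Remainders in descending order: Green 0.8163, Amber 0.6070, Teal 0.5051, Violet 0.0701, Red 0.0015.
The surplus seats go to Green, Amber.

Green: 5, Amber: 5, Teal: 0, Red: 8, Violet: 4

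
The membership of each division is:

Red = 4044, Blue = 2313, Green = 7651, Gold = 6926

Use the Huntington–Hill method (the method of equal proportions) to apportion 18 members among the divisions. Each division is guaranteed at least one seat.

Red 3, Blue 2, Green 7, Gold 6

With divisor 1174: modified quotas Red 3.445, Blue 1.970, Green 6.517, Gold 5.899.
Geometric-mean thresholds: Red √(3·4)=3.464, Blue √(1·2)=1.414, Green √(6·7)=6.481, Gold √(5·6)=5.477.
Each quota rounded against its threshold gives Red 3, Blue 2, Green 7, Gold 6 (total 18).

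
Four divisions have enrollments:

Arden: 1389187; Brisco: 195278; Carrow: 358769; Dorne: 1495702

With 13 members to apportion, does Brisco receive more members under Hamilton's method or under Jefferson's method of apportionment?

Hamilton

Hamilton: Arden 5, Brisco 1, Carrow 1, Dorne 6.
Jefferson: Arden 6, Brisco 0, Carrow 1, Dorne 6.
Brisco gets 1 under Hamilton and 0 under Jefferson.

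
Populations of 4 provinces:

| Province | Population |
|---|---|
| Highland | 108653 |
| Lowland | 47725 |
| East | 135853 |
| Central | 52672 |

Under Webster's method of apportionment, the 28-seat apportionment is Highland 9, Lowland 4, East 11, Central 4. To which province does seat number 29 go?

Priority for the next seat is population ÷ (current seats + 0.5).
Priorities: Highland 11437.158, Lowland 10605.556, East 11813.304, Central 11704.889.
Highest priority: East.

East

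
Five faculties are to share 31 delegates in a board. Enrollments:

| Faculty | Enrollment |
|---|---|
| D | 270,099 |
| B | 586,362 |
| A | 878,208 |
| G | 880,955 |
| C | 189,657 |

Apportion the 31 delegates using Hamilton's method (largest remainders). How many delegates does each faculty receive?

D 3, B 6, A 10, G 10, C 2

Standard divisor: 2805281 ÷ 31 ≈ 90492.935.
Standard quotas: D 2.9848, B 6.4796, A 9.7047, G 9.7351, C 2.0958.
Lower quotas: D 2, B 6, A 9, G 9, C 2 (sum 28, leaving 3 seats).
Remainders in descending order: D 0.9848, G 0.7351, A 0.7047, B 0.4796, C 0.0958.
The surplus seats go to D, G, A.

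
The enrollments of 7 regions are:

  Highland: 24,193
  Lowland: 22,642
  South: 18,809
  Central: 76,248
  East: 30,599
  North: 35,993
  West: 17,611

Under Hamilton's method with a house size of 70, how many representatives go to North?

11

Standard divisor: 226095 ÷ 70 ≈ 3229.929.
Standard quotas: Highland 7.4903, Lowland 7.0101, South 5.8233, Central 23.6067, East 9.4736, North 11.1436, West 5.4524.
Lower quotas: Highland 7, Lowland 7, South 5, Central 23, East 9, North 11, West 5 (sum 67, leaving 3 seats).
Remainders in descending order: South 0.8233, Central 0.6067, Highland 0.4903, East 0.4736, West 0.4524, North 0.1436, Lowland 0.0101.
Largest remainders: South, Central, Highland receive the extra seats.
North receives 11.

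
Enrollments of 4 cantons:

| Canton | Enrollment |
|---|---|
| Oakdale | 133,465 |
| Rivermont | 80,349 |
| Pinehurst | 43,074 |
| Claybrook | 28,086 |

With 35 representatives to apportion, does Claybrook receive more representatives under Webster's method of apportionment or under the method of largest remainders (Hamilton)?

Hamilton

Webster: Oakdale 17, Rivermont 10, Pinehurst 5, Claybrook 3.
Hamilton: Oakdale 16, Rivermont 10, Pinehurst 5, Claybrook 4.
Claybrook gets 3 under Webster and 4 under Hamilton.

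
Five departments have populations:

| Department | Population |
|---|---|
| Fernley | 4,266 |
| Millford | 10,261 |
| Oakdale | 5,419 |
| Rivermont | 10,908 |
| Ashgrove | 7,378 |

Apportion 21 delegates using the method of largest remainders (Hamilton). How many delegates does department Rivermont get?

6

Standard divisor: 38232 ÷ 21 ≈ 1820.571.
Standard quotas: Fernley 2.3432, Millford 5.6361, Oakdale 2.9765, Rivermont 5.9915, Ashgrove 4.0526.
Lower quotas: Fernley 2, Millford 5, Oakdale 2, Rivermont 5, Ashgrove 4 (sum 18, leaving 3 seats).
Remainders in descending order: Rivermont 0.9915, Oakdale 0.9765, Millford 0.6361, Fernley 0.3432, Ashgrove 0.0526.
The surplus seats go to Rivermont, Oakdale, Millford.
Rivermont receives 6.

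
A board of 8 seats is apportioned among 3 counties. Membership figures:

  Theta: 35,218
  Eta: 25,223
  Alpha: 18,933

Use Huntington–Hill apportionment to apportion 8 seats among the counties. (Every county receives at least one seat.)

With divisor 10232: modified quotas Theta 3.442, Eta 2.465, Alpha 1.850.
Geometric-mean thresholds: Theta √(3·4)=3.464, Eta √(2·3)=2.449, Alpha √(1·2)=1.414.
Each quota rounded against its threshold gives Theta 3, Eta 3, Alpha 2 (total 8).

Theta: 3; Eta: 3; Alpha: 2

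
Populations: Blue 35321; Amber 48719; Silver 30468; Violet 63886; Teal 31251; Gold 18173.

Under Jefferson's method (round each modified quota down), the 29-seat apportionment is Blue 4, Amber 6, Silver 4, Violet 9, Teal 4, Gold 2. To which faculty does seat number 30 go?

Priority for the next seat is population ÷ (current seats + 1).
Priorities: Blue 7064.200, Amber 6959.857, Silver 6093.600, Violet 6388.600, Teal 6250.200, Gold 6057.667.
Highest priority: Blue.

Blue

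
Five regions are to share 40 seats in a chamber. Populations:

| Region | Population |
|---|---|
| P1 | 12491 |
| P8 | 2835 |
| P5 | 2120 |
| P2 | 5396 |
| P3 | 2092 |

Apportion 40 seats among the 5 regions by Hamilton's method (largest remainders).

Standard divisor: 24934 ÷ 40 ≈ 623.35.
Standard quotas: P1 20.0385, P8 4.5480, P5 3.4010, P2 8.6565, P3 3.3561.
Lower quotas: P1 20, P8 4, P5 3, P2 8, P3 3 (sum 38, leaving 2 seats).
Remainders in descending order: P2 0.6565, P8 0.5480, P5 0.4010, P3 0.3561, P1 0.0385.
The surplus seats go to P2, P8.

P1: 20, P8: 5, P5: 3, P2: 9, P3: 3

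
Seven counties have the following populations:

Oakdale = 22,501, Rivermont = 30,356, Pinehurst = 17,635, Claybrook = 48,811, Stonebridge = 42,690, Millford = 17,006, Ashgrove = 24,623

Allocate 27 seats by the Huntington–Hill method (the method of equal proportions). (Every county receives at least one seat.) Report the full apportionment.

Oakdale 3; Rivermont 4; Pinehurst 2; Claybrook 7; Stonebridge 6; Millford 2; Ashgrove 3

With divisor 7366: modified quotas Oakdale 3.055, Rivermont 4.121, Pinehurst 2.394, Claybrook 6.627, Stonebridge 5.796, Millford 2.309, Ashgrove 3.343.
Geometric-mean thresholds: Oakdale √(3·4)=3.464, Rivermont √(4·5)=4.472, Pinehurst √(2·3)=2.449, Claybrook √(6·7)=6.481, Stonebridge √(5·6)=5.477, Millford √(2·3)=2.449, Ashgrove √(3·4)=3.464.
Each quota rounded against its threshold gives Oakdale 3, Rivermont 4, Pinehurst 2, Claybrook 7, Stonebridge 6, Millford 2, Ashgrove 3 (total 27).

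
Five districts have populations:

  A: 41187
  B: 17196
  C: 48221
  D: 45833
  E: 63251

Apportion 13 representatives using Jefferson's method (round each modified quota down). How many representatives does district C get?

Standard divisor 215688/13 ≈ 16591.385; standard quotas: A 2.482, B 1.036, C 2.906, D 2.762, E 3.812.
Rounding down gives 2, 1, 2, 2, 3 = 10 seats, so the divisor must be adjusted.
With modified divisor 14500: modified quotas A 2.840, B 1.186, C 3.326, D 3.161, E 4.362.
Rounding down: A 2, B 1, C 3, D 3, E 4 (total 13).
C receives 3.

3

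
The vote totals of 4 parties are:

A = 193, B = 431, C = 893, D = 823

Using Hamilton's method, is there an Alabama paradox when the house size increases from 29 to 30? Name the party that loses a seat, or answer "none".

A

At 29 seats: A 3, B 5, C 11, D 10.
At 30 seats: A 2, B 6, C 11, D 11.
A drops from 3 to 2.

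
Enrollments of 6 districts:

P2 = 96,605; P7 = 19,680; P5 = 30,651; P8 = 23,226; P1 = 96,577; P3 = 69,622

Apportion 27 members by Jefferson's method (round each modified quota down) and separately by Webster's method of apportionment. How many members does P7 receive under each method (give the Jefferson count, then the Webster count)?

1 and 2

Jefferson: P2 8, P7 1, P5 2, P8 2, P1 8, P3 6.
Webster: P2 8, P7 2, P5 2, P8 2, P1 8, P3 5.
P7 gets 1 under Jefferson and 2 under Webster.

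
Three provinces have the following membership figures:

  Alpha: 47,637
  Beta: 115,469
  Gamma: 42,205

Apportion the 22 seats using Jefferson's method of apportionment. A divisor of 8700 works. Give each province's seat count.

With modified divisor 8700: modified quotas Alpha 5.476, Beta 13.272, Gamma 4.851.
Rounding down: Alpha 5, Beta 13, Gamma 4 (total 22).

Alpha: 5, Beta: 13, Gamma: 4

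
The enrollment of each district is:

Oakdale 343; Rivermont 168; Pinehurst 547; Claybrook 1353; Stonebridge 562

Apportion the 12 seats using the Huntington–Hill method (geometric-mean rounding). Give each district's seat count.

Oakdale=1; Rivermont=1; Pinehurst=2; Claybrook=6; Stonebridge=2

With divisor 245: modified quotas Oakdale 1.400, Rivermont 0.686, Pinehurst 2.233, Claybrook 5.522, Stonebridge 2.294.
Geometric-mean thresholds: Oakdale √(1·2)=1.414, Rivermont (min 1), Pinehurst √(2·3)=2.449, Claybrook √(5·6)=5.477, Stonebridge √(2·3)=2.449.
Each quota rounded against its threshold gives Oakdale 1, Rivermont 1, Pinehurst 2, Claybrook 6, Stonebridge 2 (total 12).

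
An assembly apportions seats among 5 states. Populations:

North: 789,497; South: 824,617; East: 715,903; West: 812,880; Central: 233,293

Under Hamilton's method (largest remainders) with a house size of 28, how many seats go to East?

6

The standard divisor is 3376190/28 ≈ 120578.214.
Standard quotas: North 6.5476, South 6.8389, East 5.9372, West 6.7415, Central 1.9348.
Lower quotas: North 6, South 6, East 5, West 6, Central 1 (sum 24, leaving 4 seats).
Remainders in descending order: East 0.9372, Central 0.9348, South 0.8389, West 0.7415, North 0.5476.
The surplus seats go to East, Central, South, West.
East receives 6.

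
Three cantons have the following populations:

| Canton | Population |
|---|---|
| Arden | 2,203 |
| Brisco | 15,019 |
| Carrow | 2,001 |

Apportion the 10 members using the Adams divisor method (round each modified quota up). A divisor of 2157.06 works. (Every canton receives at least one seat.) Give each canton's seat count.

Arden=2; Brisco=7; Carrow=1

With modified divisor 2157.06: modified quotas Arden 1.021, Brisco 6.963, Carrow 0.928.
Rounding up: Arden 2, Brisco 7, Carrow 1 (total 10).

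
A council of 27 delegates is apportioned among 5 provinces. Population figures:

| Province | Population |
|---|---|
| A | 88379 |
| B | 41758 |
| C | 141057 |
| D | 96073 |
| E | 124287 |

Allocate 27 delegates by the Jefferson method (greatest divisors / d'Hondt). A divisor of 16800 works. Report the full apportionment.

A=5, B=2, C=8, D=5, E=7

With modified divisor 16800: modified quotas A 5.261, B 2.486, C 8.396, D 5.719, E 7.398.
Rounding down: A 5, B 2, C 8, D 5, E 7 (total 27).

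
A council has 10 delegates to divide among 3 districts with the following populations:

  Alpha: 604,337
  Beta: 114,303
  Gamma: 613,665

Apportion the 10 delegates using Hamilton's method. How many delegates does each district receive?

Standard divisor: 1332305 ÷ 10 ≈ 133230.5.
Standard quotas: Alpha 4.5360, Beta 0.8579, Gamma 4.6060.
Lower quotas: Alpha 4, Beta 0, Gamma 4 (sum 8, leaving 2 seats).
Remainders in descending order: Beta 0.8579, Gamma 0.6060, Alpha 0.5360.
Largest remainders: Beta, Gamma receive the extra seats.

Alpha=4; Beta=1; Gamma=5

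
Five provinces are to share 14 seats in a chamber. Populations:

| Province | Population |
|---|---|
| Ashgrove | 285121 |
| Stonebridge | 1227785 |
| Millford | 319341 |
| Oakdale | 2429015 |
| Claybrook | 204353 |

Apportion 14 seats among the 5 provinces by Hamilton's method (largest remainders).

Standard divisor: 4465615 ÷ 14 ≈ 318972.5.
Standard quotas: Ashgrove 0.8939, Stonebridge 3.8492, Millford 1.0012, Oakdale 7.6151, Claybrook 0.6407.
Lower quotas: Ashgrove 0, Stonebridge 3, Millford 1, Oakdale 7, Claybrook 0 (sum 11, leaving 3 seats).
Remainders in descending order: Ashgrove 0.8939, Stonebridge 0.8492, Claybrook 0.6407, Oakdale 0.6151, Millford 0.0012.
The surplus seats go to Ashgrove, Stonebridge, Claybrook.

Ashgrove 1; Stonebridge 4; Millford 1; Oakdale 7; Claybrook 1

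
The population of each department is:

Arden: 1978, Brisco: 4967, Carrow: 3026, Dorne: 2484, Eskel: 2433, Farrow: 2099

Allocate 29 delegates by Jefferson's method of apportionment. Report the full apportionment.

Arden: 3, Brisco: 9, Carrow: 5, Dorne: 4, Eskel: 4, Farrow: 4

Standard divisor 16987/29 ≈ 585.759; standard quotas: Arden 3.377, Brisco 8.480, Carrow 5.166, Dorne 4.241, Eskel 4.154, Farrow 3.583.
Rounding down gives 3, 8, 5, 4, 4, 3 = 27 seats, so the divisor must be adjusted.
With modified divisor 510: modified quotas Arden 3.878, Brisco 9.739, Carrow 5.933, Dorne 4.871, Eskel 4.771, Farrow 4.116.
Rounding down: Arden 3, Brisco 9, Carrow 5, Dorne 4, Eskel 4, Farrow 4 (total 29).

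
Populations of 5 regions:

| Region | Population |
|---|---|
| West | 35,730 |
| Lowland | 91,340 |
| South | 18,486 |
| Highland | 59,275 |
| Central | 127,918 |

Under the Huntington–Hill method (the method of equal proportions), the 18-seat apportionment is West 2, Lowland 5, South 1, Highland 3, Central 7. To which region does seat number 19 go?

Highland

Priority for the next seat is population ÷ (√(s·(s+1))).
Priorities: West 14586.711, Lowland 16676.326, South 13071.576, Highland 17111.219, Central 17093.762.
Highest priority: Highland.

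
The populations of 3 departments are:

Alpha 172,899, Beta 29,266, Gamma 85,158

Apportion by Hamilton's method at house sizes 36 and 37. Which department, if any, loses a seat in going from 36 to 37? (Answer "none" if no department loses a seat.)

none

At 36 seats: Alpha 21, Beta 4, Gamma 11.
At 37 seats: Alpha 22, Beta 4, Gamma 11.
No department's allocation decreased.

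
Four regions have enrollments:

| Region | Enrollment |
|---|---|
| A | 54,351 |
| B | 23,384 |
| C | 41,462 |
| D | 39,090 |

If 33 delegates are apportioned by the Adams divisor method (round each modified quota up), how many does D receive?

Standard divisor 158287/33 ≈ 4796.576; standard quotas: A 11.331, B 4.875, C 8.644, D 8.150.
Rounding up gives 12, 5, 9, 9 = 35 seats, so the divisor must be adjusted.
With modified divisor 5100: modified quotas A 10.657, B 4.585, C 8.130, D 7.665.
Rounding up: A 11, B 5, C 9, D 8 (total 33).
D receives 8.

8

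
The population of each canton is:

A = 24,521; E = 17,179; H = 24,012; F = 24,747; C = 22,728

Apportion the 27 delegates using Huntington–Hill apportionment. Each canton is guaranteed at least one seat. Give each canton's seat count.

A=6, E=4, H=6, F=6, C=5

With divisor 4267: modified quotas A 5.747, E 4.026, H 5.627, F 5.800, C 5.326.
Geometric-mean thresholds: A √(5·6)=5.477, E √(4·5)=4.472, H √(5·6)=5.477, F √(5·6)=5.477, C √(5·6)=5.477.
Each quota rounded against its threshold gives A 6, E 4, H 6, F 6, C 5 (total 27).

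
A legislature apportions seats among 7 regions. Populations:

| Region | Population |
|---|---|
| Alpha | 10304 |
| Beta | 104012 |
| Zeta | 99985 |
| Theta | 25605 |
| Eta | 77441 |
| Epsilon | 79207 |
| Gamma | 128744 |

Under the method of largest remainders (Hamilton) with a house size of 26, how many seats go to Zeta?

Standard divisor: 525298 ÷ 26 ≈ 20203.769.
Standard quotas: Alpha 0.5100, Beta 5.1481, Zeta 4.9488, Theta 1.2673, Eta 3.8330, Epsilon 3.9204, Gamma 6.3723.
Lower quotas: Alpha 0, Beta 5, Zeta 4, Theta 1, Eta 3, Epsilon 3, Gamma 6 (sum 22, leaving 4 seats).
Remainders in descending order: Zeta 0.9488, Epsilon 0.9204, Eta 0.8330, Alpha 0.5100, Gamma 0.3723, Theta 0.2673, Beta 0.1481.
The surplus seats go to Zeta, Epsilon, Eta, Alpha.
Zeta receives 5.

5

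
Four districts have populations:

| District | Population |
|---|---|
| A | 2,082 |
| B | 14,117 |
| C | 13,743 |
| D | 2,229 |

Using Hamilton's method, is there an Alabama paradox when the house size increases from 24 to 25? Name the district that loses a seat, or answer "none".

At 24 seats: A 2, B 10, C 10, D 2.
At 25 seats: A 1, B 11, C 11, D 2.
A drops from 2 to 1.

A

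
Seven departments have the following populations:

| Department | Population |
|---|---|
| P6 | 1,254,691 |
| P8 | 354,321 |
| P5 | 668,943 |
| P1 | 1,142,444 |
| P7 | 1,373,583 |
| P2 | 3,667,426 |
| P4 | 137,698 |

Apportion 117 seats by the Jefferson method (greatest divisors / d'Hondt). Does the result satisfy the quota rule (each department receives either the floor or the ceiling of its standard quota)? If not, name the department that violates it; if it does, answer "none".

P2

Standard quotas: P6 17.071, P8 4.821, P5 9.102, P1 15.544, P7 18.689, P2 49.899, P4 1.874.
Jefferson allocation: P6 17, P8 4, P5 9, P1 16, P7 19, P2 51, P4 1.
P2 has quota 49.899 (lower 49, upper 50) but receives 51 — outside the quota interval.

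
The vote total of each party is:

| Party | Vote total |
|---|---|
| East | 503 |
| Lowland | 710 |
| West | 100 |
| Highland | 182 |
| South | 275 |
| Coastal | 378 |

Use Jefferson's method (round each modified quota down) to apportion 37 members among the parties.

East=9, Lowland=13, West=1, Highland=3, South=5, Coastal=6

Standard divisor 2148/37 ≈ 58.054; standard quotas: East 8.664, Lowland 12.230, West 1.723, Highland 3.135, South 4.737, Coastal 6.511.
Rounding down gives 8, 12, 1, 3, 4, 6 = 34 seats, so the divisor must be adjusted.
With modified divisor 54.3: modified quotas East 9.263, Lowland 13.076, West 1.842, Highland 3.352, South 5.064, Coastal 6.961.
Rounding down: East 9, Lowland 13, West 1, Highland 3, South 5, Coastal 6 (total 37).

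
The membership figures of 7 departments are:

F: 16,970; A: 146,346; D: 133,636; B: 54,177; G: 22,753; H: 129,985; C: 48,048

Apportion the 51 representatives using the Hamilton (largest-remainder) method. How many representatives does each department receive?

The standard divisor is 551915/51 ≈ 10821.863.
Standard quotas: F 1.5681, A 13.5232, D 12.3487, B 5.0063, G 2.1025, H 12.0113, C 4.4399.
Lower quotas: F 1, A 13, D 12, B 5, G 2, H 12, C 4 (sum 49, leaving 2 seats).
Remainders in descending order: F 0.5681, A 0.5232, C 0.4399, D 0.3487, G 0.1025, H 0.0113, B 0.0063.
Largest remainders: F, A receive the extra seats.

F: 2; A: 14; D: 12; B: 5; G: 2; H: 12; C: 4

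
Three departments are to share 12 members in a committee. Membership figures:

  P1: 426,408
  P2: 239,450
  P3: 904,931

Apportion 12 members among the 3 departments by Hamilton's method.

P1: 3, P2: 2, P3: 7

Total 1570789; standard divisor 1570789/12 ≈ 130899.083.
Standard quotas: P1 3.2575, P2 1.8293, P3 6.9132.
Lower quotas: P1 3, P2 1, P3 6 (sum 10, leaving 2 seats).
Remainders in descending order: P3 0.9132, P2 0.8293, P1 0.2575.
Largest remainders: P3, P2 receive the extra seats.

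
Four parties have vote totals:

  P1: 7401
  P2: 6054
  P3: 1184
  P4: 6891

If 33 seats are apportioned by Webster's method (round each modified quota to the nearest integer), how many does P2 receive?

9

Standard divisor 21530/33 ≈ 652.424; standard quotas: P1 11.344, P2 9.279, P3 1.815, P4 10.562.
Rounding to the nearest integer gives P1 11, P2 9, P3 2, P4 11 — total 33, matching the house size, so no adjustment is needed.
P2 receives 9.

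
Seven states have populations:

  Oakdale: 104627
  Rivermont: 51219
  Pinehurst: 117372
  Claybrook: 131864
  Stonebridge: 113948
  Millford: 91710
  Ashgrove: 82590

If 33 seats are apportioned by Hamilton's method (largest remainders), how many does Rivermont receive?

Standard divisor: 693330 ÷ 33 = 21010.
Standard quotas: Oakdale 4.9799, Rivermont 2.4378, Pinehurst 5.5865, Claybrook 6.2762, Stonebridge 5.4235, Millford 4.3651, Ashgrove 3.9310.
Lower quotas: Oakdale 4, Rivermont 2, Pinehurst 5, Claybrook 6, Stonebridge 5, Millford 4, Ashgrove 3 (sum 29, leaving 4 seats).
Remainders in descending order: Oakdale 0.9799, Ashgrove 0.9310, Pinehurst 0.5865, Rivermont 0.4378, Stonebridge 0.4235, Millford 0.3651, Claybrook 0.2762.
Largest remainders: Oakdale, Ashgrove, Pinehurst, Rivermont receive the extra seats.
Rivermont receives 3.

3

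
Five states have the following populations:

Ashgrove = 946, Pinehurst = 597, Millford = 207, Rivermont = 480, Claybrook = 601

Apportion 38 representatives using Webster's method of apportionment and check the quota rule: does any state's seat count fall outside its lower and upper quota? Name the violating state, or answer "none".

Standard quotas: Ashgrove 12.698, Pinehurst 8.013, Millford 2.779, Rivermont 6.443, Claybrook 8.067.
Webster allocation: Ashgrove 13, Pinehurst 8, Millford 3, Rivermont 6, Claybrook 8.
Every allocation lies between the lower and upper quota.

none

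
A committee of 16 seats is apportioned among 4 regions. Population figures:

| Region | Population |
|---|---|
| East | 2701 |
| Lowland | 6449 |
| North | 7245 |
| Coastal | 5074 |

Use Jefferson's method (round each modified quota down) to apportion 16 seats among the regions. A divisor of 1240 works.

East=2, Lowland=5, North=5, Coastal=4

With modified divisor 1240: modified quotas East 2.178, Lowland 5.201, North 5.843, Coastal 4.092.
Rounding down: East 2, Lowland 5, North 5, Coastal 4 (total 16).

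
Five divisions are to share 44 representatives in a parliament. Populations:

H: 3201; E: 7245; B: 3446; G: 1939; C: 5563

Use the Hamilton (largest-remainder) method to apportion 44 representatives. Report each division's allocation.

H: 7, E: 15, B: 7, G: 4, C: 11

Standard divisor: 21394 ÷ 44 ≈ 486.227.
Standard quotas: H 6.5833, E 14.9004, B 7.0872, G 3.9878, C 11.4412.
Lower quotas: H 6, E 14, B 7, G 3, C 11 (sum 41, leaving 3 seats).
Remainders in descending order: G 0.9878, E 0.9004, H 0.5833, C 0.4412, B 0.0872.
The surplus seats go to G, E, H.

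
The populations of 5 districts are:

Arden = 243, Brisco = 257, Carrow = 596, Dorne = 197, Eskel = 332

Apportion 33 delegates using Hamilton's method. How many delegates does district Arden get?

5

Total 1625; standard divisor 1625/33 ≈ 49.242.
Standard quotas: Arden 4.935, Brisco 5.219, Carrow 12.103, Dorne 4.001, Eskel 6.742.
Lower quotas: Arden 4, Brisco 5, Carrow 12, Dorne 4, Eskel 6 (sum 31, leaving 2 seats).
Remainders in descending order: Arden 0.935, Eskel 0.742, Brisco 0.219, Carrow 0.103, Dorne 0.001.
The surplus seats go to Arden, Eskel.
Arden receives 5.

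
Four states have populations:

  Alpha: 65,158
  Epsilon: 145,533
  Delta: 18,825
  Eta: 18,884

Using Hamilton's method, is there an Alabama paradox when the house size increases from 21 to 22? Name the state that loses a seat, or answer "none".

Delta

At 21 seats: Alpha 5, Epsilon 12, Delta 2, Eta 2.
At 22 seats: Alpha 6, Epsilon 13, Delta 1, Eta 2.
Delta drops from 2 to 1.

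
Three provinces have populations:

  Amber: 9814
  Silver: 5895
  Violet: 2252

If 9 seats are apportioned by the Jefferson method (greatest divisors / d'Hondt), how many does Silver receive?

Standard divisor 17961/9 ≈ 1995.667; standard quotas: Amber 4.918, Silver 2.954, Violet 1.128.
Rounding down gives 4, 2, 1 = 7 seats, so the divisor must be adjusted.
With modified divisor 1800: modified quotas Amber 5.452, Silver 3.275, Violet 1.251.
Rounding down: Amber 5, Silver 3, Violet 1 (total 9).
Silver receives 3.

3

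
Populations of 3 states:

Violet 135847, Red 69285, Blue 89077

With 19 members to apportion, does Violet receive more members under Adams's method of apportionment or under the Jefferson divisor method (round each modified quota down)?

Jefferson

Adams: Violet 8, Red 5, Blue 6.
Jefferson: Violet 9, Red 4, Blue 6.
Violet gets 8 under Adams and 9 under Jefferson.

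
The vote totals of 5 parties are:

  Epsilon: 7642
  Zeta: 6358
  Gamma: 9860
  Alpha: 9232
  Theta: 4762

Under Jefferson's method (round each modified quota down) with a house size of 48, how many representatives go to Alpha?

Standard divisor 37854/48 ≈ 788.625; standard quotas: Epsilon 9.690, Zeta 8.062, Gamma 12.503, Alpha 11.706, Theta 6.038.
Rounding down gives 9, 8, 12, 11, 6 = 46 seats, so the divisor must be adjusted.
With modified divisor 760: modified quotas Epsilon 10.055, Zeta 8.366, Gamma 12.974, Alpha 12.147, Theta 6.266.
Rounding down: Epsilon 10, Zeta 8, Gamma 12, Alpha 12, Theta 6 (total 48).
Alpha receives 12.

12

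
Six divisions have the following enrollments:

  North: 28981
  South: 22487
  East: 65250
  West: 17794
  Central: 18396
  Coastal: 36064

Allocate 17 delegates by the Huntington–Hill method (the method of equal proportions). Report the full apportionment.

North: 2, South: 2, East: 6, West: 2, Central: 2, Coastal: 3

With divisor 11872: modified quotas North 2.441, South 1.894, East 5.496, West 1.499, Central 1.550, Coastal 3.038.
Geometric-mean thresholds: North √(2·3)=2.449, South √(1·2)=1.414, East √(5·6)=5.477, West √(1·2)=1.414, Central √(1·2)=1.414, Coastal √(3·4)=3.464.
Each quota rounded against its threshold gives North 2, South 2, East 6, West 2, Central 2, Coastal 3 (total 17).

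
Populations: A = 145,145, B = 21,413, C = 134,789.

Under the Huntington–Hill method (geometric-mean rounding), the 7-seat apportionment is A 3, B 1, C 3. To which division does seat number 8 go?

A

Priority for the next seat is population ÷ (√(s·(s+1))).
Priorities: A 41899.752, B 15141.278, C 38910.233.
Highest priority: A.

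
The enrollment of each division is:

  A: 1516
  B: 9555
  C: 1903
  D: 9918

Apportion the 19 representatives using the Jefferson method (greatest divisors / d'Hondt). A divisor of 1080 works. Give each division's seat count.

With modified divisor 1080: modified quotas A 1.404, B 8.847, C 1.762, D 9.183.
Rounding down: A 1, B 8, C 1, D 9 (total 19).

A 1; B 8; C 1; D 9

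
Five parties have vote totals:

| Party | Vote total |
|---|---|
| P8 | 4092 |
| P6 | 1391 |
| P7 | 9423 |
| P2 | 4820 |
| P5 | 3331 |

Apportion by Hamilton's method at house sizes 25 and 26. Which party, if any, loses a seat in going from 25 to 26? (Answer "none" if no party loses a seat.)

P6

At 25 seats: P8 4, P6 2, P7 10, P2 5, P5 4.
At 26 seats: P8 5, P6 1, P7 11, P2 5, P5 4.
P6 drops from 2 to 1.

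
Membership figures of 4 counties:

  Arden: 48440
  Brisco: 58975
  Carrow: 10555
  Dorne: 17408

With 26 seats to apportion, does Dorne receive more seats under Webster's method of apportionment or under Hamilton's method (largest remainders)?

Webster: Arden 9, Brisco 12, Carrow 2, Dorne 3.
Hamilton: Arden 9, Brisco 11, Carrow 2, Dorne 4.
Dorne gets 3 under Webster and 4 under Hamilton.

Hamilton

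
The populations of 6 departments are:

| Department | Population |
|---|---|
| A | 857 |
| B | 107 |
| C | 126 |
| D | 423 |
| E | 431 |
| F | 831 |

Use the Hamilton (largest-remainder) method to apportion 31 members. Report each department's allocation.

A 10, B 1, C 1, D 5, E 5, F 9

Standard divisor: 2775 ÷ 31 ≈ 89.516.
Standard quotas: A 9.574, B 1.195, C 1.408, D 4.725, E 4.815, F 9.283.
Lower quotas: A 9, B 1, C 1, D 4, E 4, F 9 (sum 28, leaving 3 seats).
Remainders in descending order: E 0.815, D 0.725, A 0.574, C 0.408, F 0.283, B 0.195.
The surplus seats go to E, D, A.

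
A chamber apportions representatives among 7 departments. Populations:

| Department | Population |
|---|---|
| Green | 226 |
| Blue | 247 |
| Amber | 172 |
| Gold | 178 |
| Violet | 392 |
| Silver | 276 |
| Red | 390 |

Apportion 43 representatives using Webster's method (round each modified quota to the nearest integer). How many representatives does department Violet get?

Standard divisor 1881/43 ≈ 43.744; standard quotas: Green 5.166, Blue 5.646, Amber 3.932, Gold 4.069, Violet 8.961, Silver 6.309, Red 8.915.
Rounding to the nearest integer gives Green 5, Blue 6, Amber 4, Gold 4, Violet 9, Silver 6, Red 9 — total 43, matching the house size, so no adjustment is needed.
Violet receives 9.

9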